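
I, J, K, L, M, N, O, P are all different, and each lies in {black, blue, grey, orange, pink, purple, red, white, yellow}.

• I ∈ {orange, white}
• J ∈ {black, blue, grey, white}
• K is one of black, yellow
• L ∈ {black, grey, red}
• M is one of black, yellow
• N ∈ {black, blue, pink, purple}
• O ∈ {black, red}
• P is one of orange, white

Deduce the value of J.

The 2 variables I and P are confined to {orange, white}, which locks those values in; drop them from J.
K and M between them cover only {black, yellow} — a naked pair. Remove those values from J, L, N, O.
O must be red (only option left). Remove red from L.
That leaves L = grey. Remove grey from J.
So J = blue.

blue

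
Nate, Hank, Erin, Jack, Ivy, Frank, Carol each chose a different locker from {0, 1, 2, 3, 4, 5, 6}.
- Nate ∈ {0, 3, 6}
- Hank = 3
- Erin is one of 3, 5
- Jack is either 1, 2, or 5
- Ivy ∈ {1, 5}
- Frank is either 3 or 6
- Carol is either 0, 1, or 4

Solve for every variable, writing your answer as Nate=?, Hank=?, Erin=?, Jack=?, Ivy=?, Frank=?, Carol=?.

Nate=0, Hank=3, Erin=5, Jack=2, Ivy=1, Frank=6, Carol=4

Hank's domain is down to {3}, so Hank = 3. Eliminate 3 elsewhere: Nate, Erin, Frank.
Erin has just one choice, so Erin = 5. Strike 5 from Jack, Ivy.
That leaves Ivy = 1. So Jack, Carol can't be 1.
Frank has just one choice, so Frank = 6. Strike 6 from Nate.
Nate must be 0 (only option left). Eliminate 0 elsewhere: Carol.
That leaves Jack = 2.
Carol's domain is down to {4}, so Carol = 4.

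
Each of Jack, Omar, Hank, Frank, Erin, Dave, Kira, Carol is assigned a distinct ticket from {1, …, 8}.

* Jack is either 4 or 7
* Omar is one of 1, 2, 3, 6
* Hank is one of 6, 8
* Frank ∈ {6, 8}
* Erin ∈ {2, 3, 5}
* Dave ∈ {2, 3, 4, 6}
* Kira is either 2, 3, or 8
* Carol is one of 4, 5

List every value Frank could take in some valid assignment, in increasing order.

The 8 variables draw from only 8 values {1, 2, 3, 4, 5, 6, 7, 8}, so each is used; only Omar can be 1, hence Omar = 1.
The 7 still-open variables together cover exactly {2, 3, 4, 5, 6, 7, 8} — 7 values for 7 variables — and 7 appears only in Jack's list, so Jack = 7.
The 2 variables Hank and Frank are confined to {6, 8}, which locks those values in; drop them from Dave, Kira.
No further eliminations apply; Frank can still be any of 6, 8.

6, 8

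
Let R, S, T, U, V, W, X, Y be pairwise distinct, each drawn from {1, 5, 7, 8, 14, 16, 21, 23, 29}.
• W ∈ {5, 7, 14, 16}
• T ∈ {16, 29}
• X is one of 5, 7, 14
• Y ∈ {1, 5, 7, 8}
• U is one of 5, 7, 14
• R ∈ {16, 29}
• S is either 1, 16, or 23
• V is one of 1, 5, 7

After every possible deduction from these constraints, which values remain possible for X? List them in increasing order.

5, 7, 14

Among the 8 variables, 8 fits only Y (and all 8 values in {1, 5, 7, 8, 14, 16, 23, 29} must be used), so Y = 8.
The 7 still-open variables together cover exactly {1, 5, 7, 14, 16, 23, 29} — 7 values for 7 variables — and 23 appears only in S's list, so S = 23.
Among the 6 still-open variables, 1 fits only V (and all 6 values in {1, 5, 7, 14, 16, 29} must be used), so V = 1.
R and T between them cover only {16, 29} — a naked pair. Remove those values from W.
No further eliminations apply; X can still be any of 5, 7, 14.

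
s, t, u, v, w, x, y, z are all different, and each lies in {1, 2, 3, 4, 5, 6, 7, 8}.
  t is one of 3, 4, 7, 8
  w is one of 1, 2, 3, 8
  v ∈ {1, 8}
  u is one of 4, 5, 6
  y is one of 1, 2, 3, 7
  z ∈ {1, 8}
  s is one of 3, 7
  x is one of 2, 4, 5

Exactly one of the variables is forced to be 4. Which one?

The 8 variables draw from only 8 values {1, 2, 3, 4, 5, 6, 7, 8}, so each is used; only u can be 6, hence u = 6.
Among the 7 still-open variables, 5 fits only x (and all 7 values in {1, 2, 3, 4, 5, 7, 8} must be used), so x = 5.
The 6 still-open variables together cover exactly {1, 2, 3, 4, 7, 8} — 6 values for 6 variables — and 4 appears only in t's list, so t = 4.

t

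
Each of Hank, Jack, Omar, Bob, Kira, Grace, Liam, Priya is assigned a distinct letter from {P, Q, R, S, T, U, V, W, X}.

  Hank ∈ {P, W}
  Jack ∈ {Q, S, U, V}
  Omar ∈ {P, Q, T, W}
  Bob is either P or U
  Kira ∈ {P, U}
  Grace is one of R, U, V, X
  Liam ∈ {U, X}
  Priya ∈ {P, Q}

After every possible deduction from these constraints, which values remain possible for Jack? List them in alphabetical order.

Bob and Kira between them cover only {P, U} — a naked pair. Remove those values from Hank, Jack, Omar, Grace, Liam, Priya.
Hank must be W (only option left). So Omar can't be W.
That leaves Liam = X. Eliminate X elsewhere: Grace.
Priya must be Q (only option left). Remove Q from Jack, Omar.
Omar's domain is down to {T}, so Omar = T.
No further eliminations apply; Jack can still be any of S, V.

S, V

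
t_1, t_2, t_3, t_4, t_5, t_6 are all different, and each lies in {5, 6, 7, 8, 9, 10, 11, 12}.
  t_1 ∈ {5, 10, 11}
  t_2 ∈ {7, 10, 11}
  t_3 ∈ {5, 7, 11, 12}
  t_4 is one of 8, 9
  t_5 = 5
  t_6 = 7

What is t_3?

t_5's domain is down to {5}, so t_5 = 5. Remove 5 from t_1, t_3.
t_6 must be 7 (only option left). So t_2, t_3 can't be 7.
t_1 and t_2 share exactly the 2 values {10, 11}; by pigeonhole those values go to them, so strike 10, 11 from t_3.
So t_3 = 12.

12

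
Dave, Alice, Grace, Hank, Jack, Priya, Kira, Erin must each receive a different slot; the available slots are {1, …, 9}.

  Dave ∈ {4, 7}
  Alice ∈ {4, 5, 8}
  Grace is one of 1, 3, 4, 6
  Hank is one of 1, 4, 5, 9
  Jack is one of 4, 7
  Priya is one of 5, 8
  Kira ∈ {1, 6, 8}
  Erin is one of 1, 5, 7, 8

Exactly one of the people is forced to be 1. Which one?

Erin

The 8 variables together cover exactly {1, 3, 4, 5, 6, 7, 8, 9} — 8 values for 8 variables — and 3 appears only in Grace's list, so Grace = 3.
The 7 still-open variables together cover exactly {1, 4, 5, 6, 7, 8, 9} — 7 values for 7 variables — and 6 appears only in Kira's list, so Kira = 6.
Among the 6 still-open variables, 9 fits only Hank (and all 6 values in {1, 4, 5, 7, 8, 9} must be used), so Hank = 9.
The 5 still-open variables draw from only 5 values {1, 4, 5, 7, 8}, so each is used; only Erin can be 1, hence Erin = 1.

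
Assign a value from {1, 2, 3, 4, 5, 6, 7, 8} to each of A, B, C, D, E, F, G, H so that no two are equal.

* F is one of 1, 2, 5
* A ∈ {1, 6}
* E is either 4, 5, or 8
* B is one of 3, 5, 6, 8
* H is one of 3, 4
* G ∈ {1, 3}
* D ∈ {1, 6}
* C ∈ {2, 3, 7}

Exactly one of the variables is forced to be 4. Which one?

The 8 variables draw from only 8 values {1, 2, 3, 4, 5, 6, 7, 8}, so each is used; only C can be 7, hence C = 7.
Among the 7 still-open variables, 2 fits only F (and all 7 values in {1, 2, 3, 4, 5, 6, 8} must be used), so F = 2.
The 2 variables A and D are confined to {1, 6}, which locks those values in; drop them from B, G.
That leaves G = 3. Strike 3 from B, H.
So 4 goes to H.

H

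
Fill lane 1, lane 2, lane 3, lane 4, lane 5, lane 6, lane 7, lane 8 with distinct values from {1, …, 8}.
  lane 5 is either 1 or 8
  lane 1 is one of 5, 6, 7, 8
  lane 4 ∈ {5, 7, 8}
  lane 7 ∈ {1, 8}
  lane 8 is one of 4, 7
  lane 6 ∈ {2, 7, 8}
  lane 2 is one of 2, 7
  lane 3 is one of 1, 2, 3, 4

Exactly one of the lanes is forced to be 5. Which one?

lane 4

Among the 8 variables, 3 fits only lane 3 (and all 8 values in {1, 2, 3, 4, 5, 6, 7, 8} must be used), so lane 3 = 3.
Among the 7 still-open variables, 4 fits only lane 8 (and all 7 values in {1, 2, 4, 5, 6, 7, 8} must be used), so lane 8 = 4.
The 6 still-open variables together cover exactly {1, 2, 5, 6, 7, 8} — 6 values for 6 variables — and 6 appears only in lane 1's list, so lane 1 = 6.
The 5 still-open variables draw from only 5 values {1, 2, 5, 7, 8}, so each is used; only lane 4 can be 5, hence lane 4 = 5.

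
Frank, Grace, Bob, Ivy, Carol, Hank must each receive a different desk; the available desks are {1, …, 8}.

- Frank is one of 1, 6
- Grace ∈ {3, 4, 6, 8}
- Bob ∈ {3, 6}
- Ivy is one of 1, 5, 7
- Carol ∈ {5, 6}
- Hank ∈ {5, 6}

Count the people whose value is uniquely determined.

Carol and Hank between them cover only {5, 6} — a naked pair. Remove those values from Frank, Grace, Bob, Ivy.
That leaves Frank = 1. Remove 1 from Ivy.
Bob must be 3 (only option left). So Grace can't be 3.
Ivy's domain is down to {7}, so Ivy = 7.
Determined: Frank=1, Bob=3, Ivy=7. The other people each still have more than one consistent value. That makes 3.

3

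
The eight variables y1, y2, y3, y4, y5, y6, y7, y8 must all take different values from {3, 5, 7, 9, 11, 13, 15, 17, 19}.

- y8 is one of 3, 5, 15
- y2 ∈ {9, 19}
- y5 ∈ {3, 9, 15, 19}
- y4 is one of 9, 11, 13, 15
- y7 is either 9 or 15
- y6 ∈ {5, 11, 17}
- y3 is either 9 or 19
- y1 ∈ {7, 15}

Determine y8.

5

The 2 variables y2 and y3 are confined to {9, 19}, which locks those values in; drop them from y4, y5, y7.
y7 must be 15 (only option left). Strike 15 from y1, y4, y5, y8.
That leaves y1 = 7.
y5 has just one choice, so y5 = 3. Strike 3 from y8.
So y8 = 5.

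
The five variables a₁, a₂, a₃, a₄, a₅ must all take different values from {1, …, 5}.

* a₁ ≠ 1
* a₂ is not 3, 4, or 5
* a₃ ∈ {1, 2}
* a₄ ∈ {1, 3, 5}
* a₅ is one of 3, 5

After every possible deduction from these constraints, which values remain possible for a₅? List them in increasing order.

Among the 5 variables, 4 fits only a₁ (and all 5 values in {1, 2, 3, 4, 5} must be used), so a₁ = 4.
a₂ and a₃ share exactly the 2 values {1, 2}; by pigeonhole those values go to them, so strike 1, 2 from a₄.
No further eliminations apply; a₅ can still be any of 3, 5.

3, 5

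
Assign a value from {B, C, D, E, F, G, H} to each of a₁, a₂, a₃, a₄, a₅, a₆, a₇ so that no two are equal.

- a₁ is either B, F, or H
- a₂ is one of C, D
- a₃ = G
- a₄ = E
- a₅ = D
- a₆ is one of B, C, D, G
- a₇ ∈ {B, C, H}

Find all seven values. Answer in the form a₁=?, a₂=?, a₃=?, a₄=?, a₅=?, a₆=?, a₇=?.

a₁=F, a₂=C, a₃=G, a₄=E, a₅=D, a₆=B, a₇=H

a₃ must be G (only option left). Remove G from a₆.
a₄ must be E (only option left).
a₅ has just one choice, so a₅ = D. Remove D from a₂, a₆.
a₂'s domain is down to {C}, so a₂ = C. Eliminate C elsewhere: a₆, a₇.
That leaves a₆ = B. Remove B from a₁, a₇.
a₇'s domain is down to {H}, so a₇ = H. So a₁ can't be H.
a₁ must be F (only option left).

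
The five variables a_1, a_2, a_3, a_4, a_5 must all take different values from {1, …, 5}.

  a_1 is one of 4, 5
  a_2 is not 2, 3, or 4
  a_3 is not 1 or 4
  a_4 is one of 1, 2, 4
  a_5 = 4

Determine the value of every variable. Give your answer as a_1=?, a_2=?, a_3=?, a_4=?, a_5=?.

a_5's domain is down to {4}, so a_5 = 4. So a_1, a_4 can't be 4.
a_1 must be 5 (only option left). Remove 5 from a_2, a_3.
That leaves a_2 = 1. Remove 1 from a_4.
a_4's domain is down to {2}, so a_4 = 2. Eliminate 2 elsewhere: a_3.
a_3's domain is down to {3}, so a_3 = 3.

a_1=5, a_2=1, a_3=3, a_4=2, a_5=4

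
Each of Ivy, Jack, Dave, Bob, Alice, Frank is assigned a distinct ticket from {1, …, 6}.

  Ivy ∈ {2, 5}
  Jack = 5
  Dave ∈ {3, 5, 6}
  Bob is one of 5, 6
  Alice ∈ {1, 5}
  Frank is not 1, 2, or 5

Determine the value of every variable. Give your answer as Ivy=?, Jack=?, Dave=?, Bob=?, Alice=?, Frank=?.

Ivy=2, Jack=5, Dave=3, Bob=6, Alice=1, Frank=4

Jack has just one choice, so Jack = 5. Remove 5 from Ivy, Dave, Bob, Alice.
That leaves Bob = 6. So Dave, Frank can't be 6.
Alice must be 1 (only option left).
That leaves Ivy = 2.
Dave's domain is down to {3}, so Dave = 3. So Frank can't be 3.
Frank has just one choice, so Frank = 4.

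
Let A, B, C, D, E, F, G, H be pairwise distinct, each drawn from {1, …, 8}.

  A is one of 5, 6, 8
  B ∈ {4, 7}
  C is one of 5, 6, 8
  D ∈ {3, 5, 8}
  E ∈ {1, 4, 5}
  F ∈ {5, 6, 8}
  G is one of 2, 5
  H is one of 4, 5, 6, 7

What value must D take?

3

The 8 variables draw from only 8 values {1, 2, 3, 4, 5, 6, 7, 8}, so each is used; only E can be 1, hence E = 1.
The 7 still-open variables together cover exactly {2, 3, 4, 5, 6, 7, 8} — 7 values for 7 variables — and 2 appears only in G's list, so G = 2.
Among the 6 still-open variables, 3 fits only D (and all 6 values in {3, 4, 5, 6, 7, 8} must be used), so D = 3.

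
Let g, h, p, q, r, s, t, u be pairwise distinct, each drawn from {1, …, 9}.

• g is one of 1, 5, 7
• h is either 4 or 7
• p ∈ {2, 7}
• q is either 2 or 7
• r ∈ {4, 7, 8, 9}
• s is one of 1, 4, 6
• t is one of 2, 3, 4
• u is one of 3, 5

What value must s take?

p and q between them cover only {2, 7} — a naked pair. Remove those values from g, h, r, t.
h must be 4 (only option left). So r, s, t can't be 4.
t must be 3 (only option left). Strike 3 from u.
u must be 5 (only option left). Strike 5 from g.
That leaves g = 1. Eliminate 1 elsewhere: s.
So s = 6.

6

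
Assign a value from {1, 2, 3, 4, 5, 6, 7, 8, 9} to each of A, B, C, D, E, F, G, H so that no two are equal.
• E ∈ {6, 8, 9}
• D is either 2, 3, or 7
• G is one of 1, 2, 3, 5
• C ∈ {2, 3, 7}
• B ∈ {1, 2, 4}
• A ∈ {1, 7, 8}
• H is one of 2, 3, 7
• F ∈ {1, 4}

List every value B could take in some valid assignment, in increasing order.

C, D, H share exactly the 3 values {2, 3, 7}; by pigeonhole those values go to them, so strike 2, 3, 7 from A, B, G.
The 2 variables B and F are confined to {1, 4}, which locks those values in; drop them from A, G.
That leaves A = 8. So E can't be 8.
G's domain is down to {5}, so G = 5.
No further eliminations apply; B can still be any of 1, 4.

1, 4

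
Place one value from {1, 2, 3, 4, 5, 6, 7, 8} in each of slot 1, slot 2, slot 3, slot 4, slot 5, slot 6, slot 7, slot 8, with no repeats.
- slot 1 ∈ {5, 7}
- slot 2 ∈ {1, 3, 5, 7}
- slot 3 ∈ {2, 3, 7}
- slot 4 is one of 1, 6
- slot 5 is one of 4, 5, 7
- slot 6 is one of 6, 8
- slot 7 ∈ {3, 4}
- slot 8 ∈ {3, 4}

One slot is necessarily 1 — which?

slot 2

Among the 8 variables, 2 fits only slot 3 (and all 8 values in {1, 2, 3, 4, 5, 6, 7, 8} must be used), so slot 3 = 2.
The 7 still-open variables together cover exactly {1, 3, 4, 5, 6, 7, 8} — 7 values for 7 variables — and 8 appears only in slot 6's list, so slot 6 = 8.
The 6 still-open variables together cover exactly {1, 3, 4, 5, 6, 7} — 6 values for 6 variables — and 6 appears only in slot 4's list, so slot 4 = 6.
Among the 5 still-open variables, 1 fits only slot 2 (and all 5 values in {1, 3, 4, 5, 7} must be used), so slot 2 = 1.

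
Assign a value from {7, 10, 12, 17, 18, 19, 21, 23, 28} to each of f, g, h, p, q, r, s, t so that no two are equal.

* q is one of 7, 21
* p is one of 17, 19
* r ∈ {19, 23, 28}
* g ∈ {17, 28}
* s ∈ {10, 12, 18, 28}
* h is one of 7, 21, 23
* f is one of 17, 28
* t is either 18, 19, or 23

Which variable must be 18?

The 2 variables f and g are confined to {17, 28}, which locks those values in; drop them from p, r, s.
That leaves p = 19. So r, t can't be 19.
r's domain is down to {23}, so r = 23. Strike 23 from h, t.
So 18 goes to t.

t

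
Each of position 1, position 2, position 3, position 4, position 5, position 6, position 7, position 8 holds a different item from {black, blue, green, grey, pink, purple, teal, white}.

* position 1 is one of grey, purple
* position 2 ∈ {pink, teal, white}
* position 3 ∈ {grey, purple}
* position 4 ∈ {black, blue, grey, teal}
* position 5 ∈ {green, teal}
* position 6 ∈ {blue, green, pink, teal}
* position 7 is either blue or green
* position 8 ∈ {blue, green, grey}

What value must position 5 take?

The 8 variables together cover exactly {black, blue, green, grey, pink, purple, teal, white} — 8 values for 8 variables — and black appears only in position 4's list, so position 4 = black.
Among the 7 still-open variables, white fits only position 2 (and all 7 values in {blue, green, grey, pink, purple, teal, white} must be used), so position 2 = white.
Among the 6 still-open variables, pink fits only position 6 (and all 6 values in {blue, green, grey, pink, purple, teal} must be used), so position 6 = pink.
The 5 still-open variables draw from only 5 values {blue, green, grey, purple, teal}, so each is used; only position 5 can be teal, hence position 5 = teal.

teal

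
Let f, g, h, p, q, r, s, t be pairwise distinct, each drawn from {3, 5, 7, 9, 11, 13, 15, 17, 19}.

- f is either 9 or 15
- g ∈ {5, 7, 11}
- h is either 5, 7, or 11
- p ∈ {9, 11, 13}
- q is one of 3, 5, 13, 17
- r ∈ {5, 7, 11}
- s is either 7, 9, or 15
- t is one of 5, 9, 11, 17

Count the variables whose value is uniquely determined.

The 8 variables draw from only 8 values {3, 5, 7, 9, 11, 13, 15, 17}, so each is used; only q can be 3, hence q = 3.
Among the 7 still-open variables, 13 fits only p (and all 7 values in {5, 7, 9, 11, 13, 15, 17} must be used), so p = 13.
The 6 still-open variables draw from only 6 values {5, 7, 9, 11, 15, 17}, so each is used; only t can be 17, hence t = 17.
g, h, r between them cover only {5, 7, 11} — a naked triple. Remove those values from s.
Determined: p=13, q=3, t=17. The other variables each still have more than one consistent value. That makes 3.

3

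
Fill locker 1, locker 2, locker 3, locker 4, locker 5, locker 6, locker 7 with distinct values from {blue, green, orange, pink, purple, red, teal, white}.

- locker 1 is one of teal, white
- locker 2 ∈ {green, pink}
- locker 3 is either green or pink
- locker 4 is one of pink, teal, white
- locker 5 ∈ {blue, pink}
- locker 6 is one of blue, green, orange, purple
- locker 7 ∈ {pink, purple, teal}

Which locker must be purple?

The 7 variables draw from only 7 values {blue, green, orange, pink, purple, teal, white}, so each is used; only locker 6 can be orange, hence locker 6 = orange.
Among the 6 still-open variables, blue fits only locker 5 (and all 6 values in {blue, green, pink, purple, teal, white} must be used), so locker 5 = blue.
The 5 still-open variables draw from only 5 values {green, pink, purple, teal, white}, so each is used; only locker 7 can be purple, hence locker 7 = purple.

locker 7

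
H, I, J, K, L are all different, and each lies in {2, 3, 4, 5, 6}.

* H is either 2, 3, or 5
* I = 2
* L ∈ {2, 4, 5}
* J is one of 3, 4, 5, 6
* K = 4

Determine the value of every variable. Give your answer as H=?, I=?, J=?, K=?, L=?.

H=3, I=2, J=6, K=4, L=5

I's domain is down to {2}, so I = 2. Strike 2 from H, L.
K's domain is down to {4}, so K = 4. Eliminate 4 elsewhere: J, L.
L must be 5 (only option left). Eliminate 5 elsewhere: H, J.
That leaves H = 3. So J can't be 3.
That leaves J = 6.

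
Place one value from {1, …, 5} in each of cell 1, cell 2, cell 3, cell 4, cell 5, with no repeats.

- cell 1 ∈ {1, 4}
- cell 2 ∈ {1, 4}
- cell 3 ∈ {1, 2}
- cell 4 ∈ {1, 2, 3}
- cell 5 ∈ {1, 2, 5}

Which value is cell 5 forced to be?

The 5 variables together cover exactly {1, 2, 3, 4, 5} — 5 values for 5 variables — and 3 appears only in cell 4's list, so cell 4 = 3.
The 4 still-open variables together cover exactly {1, 2, 4, 5} — 4 values for 4 variables — and 5 appears only in cell 5's list, so cell 5 = 5.

5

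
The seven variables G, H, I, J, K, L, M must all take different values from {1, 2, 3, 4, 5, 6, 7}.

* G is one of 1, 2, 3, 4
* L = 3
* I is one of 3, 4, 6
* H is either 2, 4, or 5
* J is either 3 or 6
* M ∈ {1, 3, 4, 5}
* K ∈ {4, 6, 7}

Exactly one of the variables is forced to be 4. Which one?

L must be 3 (only option left). Remove 3 from G, I, J, M.
J has just one choice, so J = 6. Strike 6 from I, K.
So 4 goes to I.

I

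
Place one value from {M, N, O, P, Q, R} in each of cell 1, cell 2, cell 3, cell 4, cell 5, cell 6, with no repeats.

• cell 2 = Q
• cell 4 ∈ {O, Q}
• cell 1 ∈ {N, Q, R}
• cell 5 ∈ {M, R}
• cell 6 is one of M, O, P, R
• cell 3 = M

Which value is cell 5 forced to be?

R

cell 2 has just one choice, so cell 2 = Q. Remove Q from cell 1, cell 4.
cell 3 has just one choice, so cell 3 = M. Strike M from cell 5, cell 6.
So cell 5 = R.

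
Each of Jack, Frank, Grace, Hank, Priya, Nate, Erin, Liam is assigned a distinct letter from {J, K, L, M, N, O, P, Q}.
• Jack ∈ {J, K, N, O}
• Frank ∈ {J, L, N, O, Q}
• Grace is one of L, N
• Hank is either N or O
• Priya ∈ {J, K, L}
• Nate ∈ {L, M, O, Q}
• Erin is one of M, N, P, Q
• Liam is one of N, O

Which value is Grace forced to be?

L

The 8 variables together cover exactly {J, K, L, M, N, O, P, Q} — 8 values for 8 variables — and P appears only in Erin's list, so Erin = P.
The 7 still-open variables draw from only 7 values {J, K, L, M, N, O, Q}, so each is used; only Nate can be M, hence Nate = M.
The 6 still-open variables draw from only 6 values {J, K, L, N, O, Q}, so each is used; only Frank can be Q, hence Frank = Q.
The 2 variables Hank and Liam are confined to {N, O}, which locks those values in; drop them from Jack, Grace.
So Grace = L.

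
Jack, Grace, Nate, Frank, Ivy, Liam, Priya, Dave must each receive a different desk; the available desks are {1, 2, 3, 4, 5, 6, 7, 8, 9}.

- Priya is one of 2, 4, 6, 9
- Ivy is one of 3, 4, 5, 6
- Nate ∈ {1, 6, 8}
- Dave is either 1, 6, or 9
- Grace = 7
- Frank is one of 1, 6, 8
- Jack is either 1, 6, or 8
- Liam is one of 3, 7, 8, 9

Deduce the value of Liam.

Grace has just one choice, so Grace = 7. So Liam can't be 7.
Jack, Nate, Frank between them cover only {1, 6, 8} — a naked triple. Remove those values from Ivy, Liam, Priya, Dave.
Dave's domain is down to {9}, so Dave = 9. So Liam, Priya can't be 9.
So Liam = 3.

3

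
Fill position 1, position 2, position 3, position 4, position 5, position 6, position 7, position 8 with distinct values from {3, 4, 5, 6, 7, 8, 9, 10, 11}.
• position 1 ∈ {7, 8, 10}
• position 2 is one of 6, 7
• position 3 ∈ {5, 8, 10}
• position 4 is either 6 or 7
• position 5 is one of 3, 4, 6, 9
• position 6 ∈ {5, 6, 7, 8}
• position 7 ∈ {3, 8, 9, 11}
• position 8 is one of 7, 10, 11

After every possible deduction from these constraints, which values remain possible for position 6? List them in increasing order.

5, 8

position 2 and position 4 share exactly the 2 values {6, 7}; by pigeonhole those values go to them, so strike 6, 7 from position 1, position 5, position 6, position 8.
position 1, position 3, position 6 share exactly the 3 values {5, 8, 10}; by pigeonhole those values go to them, so strike 5, 8, 10 from position 7, position 8.
position 8 has just one choice, so position 8 = 11. Strike 11 from position 7.
No further eliminations apply; position 6 can still be any of 5, 8.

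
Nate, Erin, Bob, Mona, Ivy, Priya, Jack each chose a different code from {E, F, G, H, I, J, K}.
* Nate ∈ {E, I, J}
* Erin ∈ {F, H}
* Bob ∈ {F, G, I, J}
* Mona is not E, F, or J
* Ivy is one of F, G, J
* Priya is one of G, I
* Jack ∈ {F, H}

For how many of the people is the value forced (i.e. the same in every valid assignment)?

The 7 variables draw from only 7 values {E, F, G, H, I, J, K}, so each is used; only Nate can be E, hence Nate = E.
Among the 6 still-open variables, K fits only Mona (and all 6 values in {F, G, H, I, J, K} must be used), so Mona = K.
Erin and Jack between them cover only {F, H} — a naked pair. Remove those values from Bob, Ivy.
Determined: Nate=E, Mona=K. The other people each still have more than one consistent value. That makes 2.

2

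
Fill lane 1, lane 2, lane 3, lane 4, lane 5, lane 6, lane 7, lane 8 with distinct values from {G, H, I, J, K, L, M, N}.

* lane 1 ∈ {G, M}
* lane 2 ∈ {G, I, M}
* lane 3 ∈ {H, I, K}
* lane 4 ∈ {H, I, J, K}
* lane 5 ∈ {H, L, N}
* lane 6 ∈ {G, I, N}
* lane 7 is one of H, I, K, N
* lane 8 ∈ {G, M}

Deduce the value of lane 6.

N

Among the 8 variables, J fits only lane 4 (and all 8 values in {G, H, I, J, K, L, M, N} must be used), so lane 4 = J.
Among the 7 still-open variables, L fits only lane 5 (and all 7 values in {G, H, I, K, L, M, N} must be used), so lane 5 = L.
lane 1 and lane 8 between them cover only {G, M} — a naked pair. Remove those values from lane 2, lane 6.
lane 2's domain is down to {I}, so lane 2 = I. So lane 3, lane 6, lane 7 can't be I.
So lane 6 = N.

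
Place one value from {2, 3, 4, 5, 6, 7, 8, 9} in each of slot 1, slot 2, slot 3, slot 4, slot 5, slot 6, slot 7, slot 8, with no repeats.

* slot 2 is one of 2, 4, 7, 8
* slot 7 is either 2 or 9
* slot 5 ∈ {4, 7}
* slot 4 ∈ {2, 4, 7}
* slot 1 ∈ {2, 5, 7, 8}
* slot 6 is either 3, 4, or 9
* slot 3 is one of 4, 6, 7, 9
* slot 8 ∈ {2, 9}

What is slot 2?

8

Among the 8 variables, 3 fits only slot 6 (and all 8 values in {2, 3, 4, 5, 6, 7, 8, 9} must be used), so slot 6 = 3.
Among the 7 still-open variables, 5 fits only slot 1 (and all 7 values in {2, 4, 5, 6, 7, 8, 9} must be used), so slot 1 = 5.
The 6 still-open variables together cover exactly {2, 4, 6, 7, 8, 9} — 6 values for 6 variables — and 6 appears only in slot 3's list, so slot 3 = 6.
Among the 5 still-open variables, 8 fits only slot 2 (and all 5 values in {2, 4, 7, 8, 9} must be used), so slot 2 = 8.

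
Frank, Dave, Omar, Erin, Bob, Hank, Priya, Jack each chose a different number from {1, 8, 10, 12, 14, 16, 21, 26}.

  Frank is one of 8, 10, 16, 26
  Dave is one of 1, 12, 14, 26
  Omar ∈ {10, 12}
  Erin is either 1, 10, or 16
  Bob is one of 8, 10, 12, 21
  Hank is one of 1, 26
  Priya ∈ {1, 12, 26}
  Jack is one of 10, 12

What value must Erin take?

16

The 8 variables together cover exactly {1, 8, 10, 12, 14, 16, 21, 26} — 8 values for 8 variables — and 14 appears only in Dave's list, so Dave = 14.
The 7 still-open variables together cover exactly {1, 8, 10, 12, 16, 21, 26} — 7 values for 7 variables — and 21 appears only in Bob's list, so Bob = 21.
Among the 6 still-open variables, 8 fits only Frank (and all 6 values in {1, 8, 10, 12, 16, 26} must be used), so Frank = 8.
The 5 still-open variables together cover exactly {1, 10, 12, 16, 26} — 5 values for 5 variables — and 16 appears only in Erin's list, so Erin = 16.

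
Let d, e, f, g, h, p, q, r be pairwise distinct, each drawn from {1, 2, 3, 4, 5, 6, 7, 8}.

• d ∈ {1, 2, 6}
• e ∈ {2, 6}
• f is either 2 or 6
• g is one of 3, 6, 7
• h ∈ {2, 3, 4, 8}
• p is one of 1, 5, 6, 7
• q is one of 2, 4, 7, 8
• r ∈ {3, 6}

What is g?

The 8 variables together cover exactly {1, 2, 3, 4, 5, 6, 7, 8} — 8 values for 8 variables — and 5 appears only in p's list, so p = 5.
The 7 still-open variables draw from only 7 values {1, 2, 3, 4, 6, 7, 8}, so each is used; only d can be 1, hence d = 1.
e and f share exactly the 2 values {2, 6}; by pigeonhole those values go to them, so strike 2, 6 from g, h, q, r.
r has just one choice, so r = 3. Remove 3 from g, h.
So g = 7.

7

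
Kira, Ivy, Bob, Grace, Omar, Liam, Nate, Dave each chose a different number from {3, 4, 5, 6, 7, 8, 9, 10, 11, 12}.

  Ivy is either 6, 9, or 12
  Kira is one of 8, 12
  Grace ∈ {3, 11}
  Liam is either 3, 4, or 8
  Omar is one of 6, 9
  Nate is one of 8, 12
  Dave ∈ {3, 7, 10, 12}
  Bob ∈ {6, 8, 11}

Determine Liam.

4

The 2 variables Kira and Nate are confined to {8, 12}, which locks those values in; drop them from Ivy, Bob, Liam, Dave.
Ivy and Omar share exactly the 2 values {6, 9}; by pigeonhole those values go to them, so strike 6, 9 from Bob.
Bob's domain is down to {11}, so Bob = 11. Strike 11 from Grace.
Grace must be 3 (only option left). Strike 3 from Liam, Dave.
So Liam = 4.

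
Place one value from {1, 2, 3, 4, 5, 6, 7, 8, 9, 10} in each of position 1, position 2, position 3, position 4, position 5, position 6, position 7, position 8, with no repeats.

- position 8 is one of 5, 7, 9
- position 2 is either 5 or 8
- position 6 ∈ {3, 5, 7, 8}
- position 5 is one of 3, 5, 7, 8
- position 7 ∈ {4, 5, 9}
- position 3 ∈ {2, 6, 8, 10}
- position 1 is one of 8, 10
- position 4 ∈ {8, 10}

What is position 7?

4

position 1 and position 4 share exactly the 2 values {8, 10}; by pigeonhole those values go to them, so strike 8, 10 from position 2, position 3, position 5, position 6.
That leaves position 2 = 5. Strike 5 from position 5, position 6, position 7, position 8.
position 5 and position 6 share exactly the 2 values {3, 7}; by pigeonhole those values go to them, so strike 3, 7 from position 8.
That leaves position 8 = 9. Eliminate 9 elsewhere: position 7.
So position 7 = 4.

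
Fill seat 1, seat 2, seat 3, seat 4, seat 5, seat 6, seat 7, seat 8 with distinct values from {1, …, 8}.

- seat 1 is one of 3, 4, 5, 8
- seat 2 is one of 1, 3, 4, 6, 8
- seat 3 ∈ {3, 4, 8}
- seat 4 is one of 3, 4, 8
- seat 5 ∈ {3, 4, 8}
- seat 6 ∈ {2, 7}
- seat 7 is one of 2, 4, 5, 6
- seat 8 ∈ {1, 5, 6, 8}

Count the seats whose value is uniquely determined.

3

The 8 variables together cover exactly {1, 2, 3, 4, 5, 6, 7, 8} — 8 values for 8 variables — and 7 appears only in seat 6's list, so seat 6 = 7.
The 7 still-open variables draw from only 7 values {1, 2, 3, 4, 5, 6, 8}, so each is used; only seat 7 can be 2, hence seat 7 = 2.
seat 3, seat 4, seat 5 between them cover only {3, 4, 8} — a naked triple. Remove those values from seat 1, seat 2, seat 8.
seat 1 has just one choice, so seat 1 = 5. So seat 8 can't be 5.
Determined: seat 1=5, seat 6=7, seat 7=2. The other seats each still have more than one consistent value. That makes 3.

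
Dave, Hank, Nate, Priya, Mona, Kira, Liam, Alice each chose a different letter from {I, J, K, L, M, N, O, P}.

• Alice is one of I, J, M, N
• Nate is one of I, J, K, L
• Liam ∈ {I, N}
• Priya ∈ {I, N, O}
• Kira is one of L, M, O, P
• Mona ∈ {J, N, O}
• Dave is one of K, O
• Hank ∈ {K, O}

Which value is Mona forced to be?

J

Among the 8 variables, P fits only Kira (and all 8 values in {I, J, K, L, M, N, O, P} must be used), so Kira = P.
The 7 still-open variables together cover exactly {I, J, K, L, M, N, O} — 7 values for 7 variables — and L appears only in Nate's list, so Nate = L.
The 6 still-open variables draw from only 6 values {I, J, K, M, N, O}, so each is used; only Alice can be M, hence Alice = M.
Among the 5 still-open variables, J fits only Mona (and all 5 values in {I, J, K, N, O} must be used), so Mona = J.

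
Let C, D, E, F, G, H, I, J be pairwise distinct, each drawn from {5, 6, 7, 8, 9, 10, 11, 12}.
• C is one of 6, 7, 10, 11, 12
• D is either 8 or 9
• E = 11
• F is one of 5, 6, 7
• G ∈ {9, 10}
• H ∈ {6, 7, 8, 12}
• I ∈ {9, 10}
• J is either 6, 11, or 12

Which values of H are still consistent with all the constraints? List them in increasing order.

E's domain is down to {11}, so E = 11. Remove 11 from C, J.
The 7 still-open variables draw from only 7 values {5, 6, 7, 8, 9, 10, 12}, so each is used; only F can be 5, hence F = 5.
G and I share exactly the 2 values {9, 10}; by pigeonhole those values go to them, so strike 9, 10 from C, D.
That leaves D = 8. Eliminate 8 elsewhere: H.
No further eliminations apply; H can still be any of 6, 7, 12.

6, 7, 12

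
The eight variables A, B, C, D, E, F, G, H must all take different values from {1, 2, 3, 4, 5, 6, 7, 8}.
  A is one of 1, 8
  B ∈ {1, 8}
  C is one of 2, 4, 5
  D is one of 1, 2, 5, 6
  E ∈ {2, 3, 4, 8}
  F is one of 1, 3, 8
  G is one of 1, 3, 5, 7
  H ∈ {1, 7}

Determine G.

5

The 8 variables draw from only 8 values {1, 2, 3, 4, 5, 6, 7, 8}, so each is used; only D can be 6, hence D = 6.
A and B between them cover only {1, 8} — a naked pair. Remove those values from E, F, G, H.
That leaves F = 3. So E, G can't be 3.
H's domain is down to {7}, so H = 7. Remove 7 from G.
So G = 5.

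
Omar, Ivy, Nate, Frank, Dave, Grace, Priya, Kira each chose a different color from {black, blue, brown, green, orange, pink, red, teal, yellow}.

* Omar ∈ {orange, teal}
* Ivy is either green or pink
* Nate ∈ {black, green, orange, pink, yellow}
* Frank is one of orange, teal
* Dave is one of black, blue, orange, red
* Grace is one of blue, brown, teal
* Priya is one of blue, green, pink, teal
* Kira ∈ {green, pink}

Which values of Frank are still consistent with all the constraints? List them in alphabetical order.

orange, teal

Omar and Frank between them cover only {orange, teal} — a naked pair. Remove those values from Nate, Dave, Grace, Priya.
Ivy and Kira between them cover only {green, pink} — a naked pair. Remove those values from Nate, Priya.
That leaves Priya = blue. So Dave, Grace can't be blue.
Grace's domain is down to {brown}, so Grace = brown.
No further eliminations apply; Frank can still be any of orange, teal.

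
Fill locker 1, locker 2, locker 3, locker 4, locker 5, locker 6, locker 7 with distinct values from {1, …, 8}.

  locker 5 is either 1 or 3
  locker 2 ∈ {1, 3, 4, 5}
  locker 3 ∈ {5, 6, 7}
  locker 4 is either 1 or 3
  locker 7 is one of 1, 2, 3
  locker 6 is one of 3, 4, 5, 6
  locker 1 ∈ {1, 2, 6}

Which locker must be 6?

locker 1

The 7 variables draw from only 7 values {1, 2, 3, 4, 5, 6, 7}, so each is used; only locker 3 can be 7, hence locker 3 = 7.
locker 4 and locker 5 between them cover only {1, 3} — a naked pair. Remove those values from locker 1, locker 2, locker 6, locker 7.
locker 7's domain is down to {2}, so locker 7 = 2. Eliminate 2 elsewhere: locker 1.
So 6 goes to locker 1.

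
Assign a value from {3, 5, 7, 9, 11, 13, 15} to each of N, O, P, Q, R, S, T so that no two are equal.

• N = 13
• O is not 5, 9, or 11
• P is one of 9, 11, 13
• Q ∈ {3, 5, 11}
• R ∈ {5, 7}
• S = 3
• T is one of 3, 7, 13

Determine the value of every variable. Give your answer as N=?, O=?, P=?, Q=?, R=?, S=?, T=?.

N must be 13 (only option left). So O, P, T can't be 13.
That leaves S = 3. Eliminate 3 elsewhere: O, Q, T.
T must be 7 (only option left). Remove 7 from O, R.
That leaves O = 15.
R must be 5 (only option left). Strike 5 from Q.
Q must be 11 (only option left). Remove 11 from P.
P's domain is down to {9}, so P = 9.

N=13, O=15, P=9, Q=11, R=5, S=3, T=7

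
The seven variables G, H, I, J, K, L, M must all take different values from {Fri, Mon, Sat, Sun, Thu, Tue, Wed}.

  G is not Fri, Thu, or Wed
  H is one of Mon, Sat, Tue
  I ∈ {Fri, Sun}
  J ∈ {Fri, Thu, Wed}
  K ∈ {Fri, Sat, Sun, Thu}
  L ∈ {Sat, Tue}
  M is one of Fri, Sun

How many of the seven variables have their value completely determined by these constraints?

2

Among the 7 variables, Wed fits only J (and all 7 values in {Fri, Mon, Sat, Sun, Thu, Tue, Wed} must be used), so J = Wed.
Among the 6 still-open variables, Thu fits only K (and all 6 values in {Fri, Mon, Sat, Sun, Thu, Tue} must be used), so K = Thu.
I and M between them cover only {Fri, Sun} — a naked pair. Remove those values from G.
Determined: J=Wed, K=Thu. The other variables each still have more than one consistent value. That makes 2.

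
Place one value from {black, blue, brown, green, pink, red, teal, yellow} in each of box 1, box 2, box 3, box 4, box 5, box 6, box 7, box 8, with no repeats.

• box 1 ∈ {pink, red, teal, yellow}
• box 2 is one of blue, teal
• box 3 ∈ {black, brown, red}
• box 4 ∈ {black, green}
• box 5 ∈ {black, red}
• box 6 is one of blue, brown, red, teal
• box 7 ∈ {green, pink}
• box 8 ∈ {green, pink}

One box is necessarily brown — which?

box 3

The 8 variables together cover exactly {black, blue, brown, green, pink, red, teal, yellow} — 8 values for 8 variables — and yellow appears only in box 1's list, so box 1 = yellow.
box 7 and box 8 share exactly the 2 values {green, pink}; by pigeonhole those values go to them, so strike green, pink from box 4.
box 4's domain is down to {black}, so box 4 = black. Remove black from box 3, box 5.
That leaves box 5 = red. Eliminate red elsewhere: box 3, box 6.
So brown goes to box 3.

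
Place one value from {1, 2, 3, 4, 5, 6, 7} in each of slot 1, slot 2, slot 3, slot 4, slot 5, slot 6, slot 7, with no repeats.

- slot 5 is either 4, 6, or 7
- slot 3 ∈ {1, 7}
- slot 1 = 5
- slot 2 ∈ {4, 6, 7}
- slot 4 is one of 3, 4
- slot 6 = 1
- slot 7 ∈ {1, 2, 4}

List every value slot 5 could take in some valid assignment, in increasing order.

slot 1 has just one choice, so slot 1 = 5.
slot 6 must be 1 (only option left). So slot 3, slot 7 can't be 1.
That leaves slot 3 = 7. Strike 7 from slot 2, slot 5.
Among the 4 still-open variables, 2 fits only slot 7 (and all 4 values in {2, 3, 4, 6} must be used), so slot 7 = 2.
The 3 still-open variables together cover exactly {3, 4, 6} — 3 values for 3 variables — and 3 appears only in slot 4's list, so slot 4 = 3.
No further eliminations apply; slot 5 can still be any of 4, 6.

4, 6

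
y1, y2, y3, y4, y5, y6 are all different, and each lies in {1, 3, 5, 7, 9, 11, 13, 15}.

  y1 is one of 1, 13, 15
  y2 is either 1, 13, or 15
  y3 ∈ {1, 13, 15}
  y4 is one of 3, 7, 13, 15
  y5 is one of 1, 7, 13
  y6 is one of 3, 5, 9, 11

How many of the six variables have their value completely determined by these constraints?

2

The 3 variables y1, y2, y3 are confined to {1, 13, 15}, which locks those values in; drop them from y4, y5.
That leaves y5 = 7. Remove 7 from y4.
y4 has just one choice, so y4 = 3. Strike 3 from y6.
Determined: y4=3, y5=7. The other variables each still have more than one consistent value. That makes 2.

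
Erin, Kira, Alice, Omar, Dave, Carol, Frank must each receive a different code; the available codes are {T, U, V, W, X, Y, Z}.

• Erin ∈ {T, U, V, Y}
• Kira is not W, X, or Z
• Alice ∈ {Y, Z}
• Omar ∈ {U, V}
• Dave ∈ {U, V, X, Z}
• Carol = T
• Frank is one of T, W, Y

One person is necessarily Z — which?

Carol's domain is down to {T}, so Carol = T. Remove T from Erin, Kira, Frank.
The 6 still-open variables together cover exactly {U, V, W, X, Y, Z} — 6 values for 6 variables — and W appears only in Frank's list, so Frank = W.
Among the 5 still-open variables, X fits only Dave (and all 5 values in {U, V, X, Y, Z} must be used), so Dave = X.
The 4 still-open variables draw from only 4 values {U, V, Y, Z}, so each is used; only Alice can be Z, hence Alice = Z.

Alice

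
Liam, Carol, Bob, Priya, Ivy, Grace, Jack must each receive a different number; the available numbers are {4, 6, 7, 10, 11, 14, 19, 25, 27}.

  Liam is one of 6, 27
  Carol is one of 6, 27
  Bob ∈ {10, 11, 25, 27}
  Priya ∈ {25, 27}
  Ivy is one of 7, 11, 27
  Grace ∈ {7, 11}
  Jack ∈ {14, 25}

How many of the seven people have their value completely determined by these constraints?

3

The 7 variables together cover exactly {6, 7, 10, 11, 14, 25, 27} — 7 values for 7 variables — and 10 appears only in Bob's list, so Bob = 10.
The 6 still-open variables draw from only 6 values {6, 7, 11, 14, 25, 27}, so each is used; only Jack can be 14, hence Jack = 14.
The 5 still-open variables together cover exactly {6, 7, 11, 25, 27} — 5 values for 5 variables — and 25 appears only in Priya's list, so Priya = 25.
Liam and Carol between them cover only {6, 27} — a naked pair. Remove those values from Ivy.
Determined: Bob=10, Priya=25, Jack=14. The other people each still have more than one consistent value. That makes 3.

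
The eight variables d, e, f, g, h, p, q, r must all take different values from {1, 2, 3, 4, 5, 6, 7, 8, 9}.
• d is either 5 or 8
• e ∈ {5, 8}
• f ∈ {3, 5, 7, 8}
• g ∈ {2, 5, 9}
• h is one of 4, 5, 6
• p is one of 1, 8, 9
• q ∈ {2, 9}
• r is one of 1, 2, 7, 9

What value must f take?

3

d and e between them cover only {5, 8} — a naked pair. Remove those values from f, g, h, p.
The 2 variables g and q are confined to {2, 9}, which locks those values in; drop them from p, r.
That leaves p = 1. Remove 1 from r.
That leaves r = 7. So f can't be 7.
So f = 3.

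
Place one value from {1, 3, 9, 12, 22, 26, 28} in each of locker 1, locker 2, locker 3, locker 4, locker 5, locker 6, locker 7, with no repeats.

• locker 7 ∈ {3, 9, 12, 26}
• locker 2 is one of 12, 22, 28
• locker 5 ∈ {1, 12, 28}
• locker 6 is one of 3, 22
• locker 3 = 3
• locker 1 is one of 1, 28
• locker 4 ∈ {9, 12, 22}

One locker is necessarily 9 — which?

locker 3's domain is down to {3}, so locker 3 = 3. Eliminate 3 elsewhere: locker 6, locker 7.
That leaves locker 6 = 22. Strike 22 from locker 2, locker 4.
Among the 5 still-open variables, 26 fits only locker 7 (and all 5 values in {1, 9, 12, 26, 28} must be used), so locker 7 = 26.
The 4 still-open variables draw from only 4 values {1, 9, 12, 28}, so each is used; only locker 4 can be 9, hence locker 4 = 9.

locker 4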